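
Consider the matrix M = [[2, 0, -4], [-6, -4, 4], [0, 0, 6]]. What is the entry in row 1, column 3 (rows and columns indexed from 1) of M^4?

Characteristic polynomial: s^3 - 4s^2 - 20s + 48 = (s - 6)(s - 2)(s + 4), so the eigenvalues are -4, 2, 6.
s=-4: eigenvector (0, 1, 0).
s=2: eigenvector (1, -1, 0).
s=6: eigenvector (-1, 1, 1).
P = [[0, 1, -1], [1, -1, 1], [0, 0, 1]], D = diag(-4, 2, 6), P⁻¹ = [[1, 1, 0], [1, 0, 1], [0, 0, 1]].
M⁴ = P·diag(256, 16, 1296)·P⁻¹ = [[16, 0, -1280], [240, 256, 1280], [0, 0, 1296]].
The requested entry is -1280.

-1280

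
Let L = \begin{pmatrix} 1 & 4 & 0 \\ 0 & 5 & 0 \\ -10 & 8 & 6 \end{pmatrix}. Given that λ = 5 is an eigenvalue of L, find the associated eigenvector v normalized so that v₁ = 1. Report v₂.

L − 5I = [[-4, 4, 0], [0, 0, 0], [-10, 8, 1]].
Solving (L − 5I)v = 0 gives the eigenspace spanned by (1, 1, 2).
With v₁ = 1, v = (1, 1, 2), so v₂ = 1.

1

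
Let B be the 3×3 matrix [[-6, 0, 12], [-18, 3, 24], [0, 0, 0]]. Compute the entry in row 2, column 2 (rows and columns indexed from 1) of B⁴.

Characteristic polynomial: μ^3 + 3μ^2 - 18μ = μ(μ - 3)(μ + 6), so the eigenvalues are -6, 0, 3.
μ=-6: eigenvector (1, 2, 0).
μ=3: eigenvector (0, 1, 0).
μ=0: eigenvector (2, 4, 1).
P = [[1, 0, 2], [2, 1, 4], [0, 0, 1]], D = diag(-6, 3, 0), P⁻¹ = [[1, 0, -2], [-2, 1, 0], [0, 0, 1]].
B⁴ = P·diag(1296, 81, 0)·P⁻¹ = [[1296, 0, -2592], [2430, 81, -5184], [0, 0, 0]].
The requested entry is 81.

81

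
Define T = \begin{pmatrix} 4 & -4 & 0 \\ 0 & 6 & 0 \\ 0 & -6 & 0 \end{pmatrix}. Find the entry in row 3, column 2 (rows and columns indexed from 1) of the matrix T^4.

-1296

Characteristic polynomial: λ^3 - 10λ^2 + 24λ = λ(λ - 6)(λ - 4), so the eigenvalues are 0, 4, 6.
λ=4: eigenvector (1, 0, 0).
λ=6: eigenvector (-2, 1, -1).
λ=0: eigenvector (0, 0, 1).
P = [[1, -2, 0], [0, 1, 0], [0, -1, 1]], D = diag(4, 6, 0), P⁻¹ = [[1, 2, 0], [0, 1, 0], [0, 1, 1]].
T⁴ = P·diag(256, 1296, 0)·P⁻¹ = [[256, -2080, 0], [0, 1296, 0], [0, -1296, 0]].
The requested entry is -1296.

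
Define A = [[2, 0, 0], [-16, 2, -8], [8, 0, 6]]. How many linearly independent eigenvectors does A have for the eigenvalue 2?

A − 2I = [[0, 0, 0], [-16, 0, -8], [8, 0, 4]].
This matrix has rank 1, so its null space has dimension 3 − 1 = 2.

2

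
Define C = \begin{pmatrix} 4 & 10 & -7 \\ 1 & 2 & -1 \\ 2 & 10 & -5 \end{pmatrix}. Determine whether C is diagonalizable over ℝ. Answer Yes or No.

No

Characteristic polynomial: p(μ) = μ^3 - μ^2 - 8μ + 12 = (μ - 2)^2(μ + 3).
μ = 2 has algebraic multiplicity 2; rank(C − 2I) = 2, so geometric multiplicity = 1.
Geometric multiplicity < algebraic multiplicity, so C is not diagonalizable.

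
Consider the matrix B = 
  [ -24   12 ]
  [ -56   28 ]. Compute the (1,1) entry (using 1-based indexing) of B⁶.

Characteristic polynomial: s^2 - 4s = s(s - 4), so the eigenvalues are 0, 4.
s=0: eigenvector (1, 2).
s=4: eigenvector (3, 7).
P = [[1, 3], [2, 7]], D = diag(0, 4), P⁻¹ = [[7, -3], [-2, 1]].
B⁶ = P·diag(0, 4096)·P⁻¹ = [[-24576, 12288], [-57344, 28672]].
The requested entry is -24576.

-24576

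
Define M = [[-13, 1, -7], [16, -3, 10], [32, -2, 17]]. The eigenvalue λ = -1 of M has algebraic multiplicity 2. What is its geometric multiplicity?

1

M + 1I = [[-12, 1, -7], [16, -2, 10], [32, -2, 18]].
This matrix has rank 2, so its null space has dimension 3 − 2 = 1.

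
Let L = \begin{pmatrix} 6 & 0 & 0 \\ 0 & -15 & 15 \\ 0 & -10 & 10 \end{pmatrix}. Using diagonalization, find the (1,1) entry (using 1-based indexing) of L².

Characteristic polynomial: λ^3 - λ^2 - 30λ = λ(λ - 6)(λ + 5), so the eigenvalues are -5, 0, 6.
λ=-5: eigenvector (0, 3, 2).
λ=6: eigenvector (1, 0, 0).
λ=0: eigenvector (0, 1, 1).
P = [[0, 1, 0], [3, 0, 1], [2, 0, 1]], D = diag(-5, 6, 0), P⁻¹ = [[0, 1, -1], [1, 0, 0], [0, -2, 3]].
L² = P·diag(25, 36, 0)·P⁻¹ = [[36, 0, 0], [0, 75, -75], [0, 50, -50]].
The requested entry is 36.

36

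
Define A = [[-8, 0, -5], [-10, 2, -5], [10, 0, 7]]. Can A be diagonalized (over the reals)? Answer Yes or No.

Yes

Characteristic polynomial: p(λ) = λ^3 - λ^2 - 8λ + 12 = (λ - 2)^2(λ + 3).
λ = 2 has algebraic multiplicity 2; rank(A − 2I) = 1, so geometric multiplicity = 2.
Every eigenvalue has geometric = algebraic multiplicity, so A is diagonalizable.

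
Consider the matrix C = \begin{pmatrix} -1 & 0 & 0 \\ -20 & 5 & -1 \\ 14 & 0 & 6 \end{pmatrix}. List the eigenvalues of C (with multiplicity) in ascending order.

Characteristic polynomial: p(λ) = λ^3 - 10λ^2 + 19λ + 30 = (λ - 6)(λ - 5)(λ + 1).
Roots (with multiplicity): -1, 5, 6.

-1, 5, 6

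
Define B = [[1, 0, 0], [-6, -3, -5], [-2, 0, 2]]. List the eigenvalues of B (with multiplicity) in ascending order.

Characteristic polynomial: p(μ) = μ^3 - 7μ + 6 = (μ - 2)(μ - 1)(μ + 3).
Roots (with multiplicity): -3, 1, 2.

-3, 1, 2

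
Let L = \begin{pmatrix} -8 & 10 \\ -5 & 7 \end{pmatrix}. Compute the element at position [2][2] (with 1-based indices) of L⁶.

-601

Characteristic polynomial: t^2 + t - 6 = (t - 2)(t + 3), so the eigenvalues are -3, 2.
t=-3: eigenvector (2, 1).
t=2: eigenvector (1, 1).
P = [[2, 1], [1, 1]], D = diag(-3, 2), P⁻¹ = [[1, -1], [-1, 2]].
L⁶ = P·diag(729, 64)·P⁻¹ = [[1394, -1330], [665, -601]].
The requested entry is -601.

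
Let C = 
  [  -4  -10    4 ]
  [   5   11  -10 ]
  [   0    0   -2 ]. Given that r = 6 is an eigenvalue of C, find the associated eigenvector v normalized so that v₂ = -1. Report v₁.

1

C − 6I = [[-10, -10, 4], [5, 5, -10], [0, 0, -8]].
Solving (C − 6I)v = 0 gives the eigenspace spanned by (1, -1, 0).
With v₂ = -1, v = (1, -1, 0), so v₁ = 1.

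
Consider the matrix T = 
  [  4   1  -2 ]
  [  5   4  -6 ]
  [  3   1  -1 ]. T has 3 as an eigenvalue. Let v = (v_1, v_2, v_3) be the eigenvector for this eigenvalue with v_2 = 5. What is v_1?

5

T − 3I = [[1, 1, -2], [5, 1, -6], [3, 1, -4]].
Solving (T − 3I)v = 0 gives the eigenspace spanned by (5, 5, 5).
With v_2 = 5, v = (5, 5, 5), so v_1 = 5.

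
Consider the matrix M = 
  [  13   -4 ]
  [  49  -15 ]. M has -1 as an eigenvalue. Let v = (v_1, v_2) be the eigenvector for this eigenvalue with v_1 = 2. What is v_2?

M + 1I = [[14, -4], [49, -14]].
Solving (M + 1I)v = 0 gives the eigenspace spanned by (2, 7).
With v_1 = 2, v = (2, 7), so v_2 = 7.

7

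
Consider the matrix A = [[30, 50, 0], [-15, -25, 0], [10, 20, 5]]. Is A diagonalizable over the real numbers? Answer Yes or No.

Yes

Characteristic polynomial: p(λ) = λ^3 - 10λ^2 + 25λ = λ(λ - 5)^2.
λ = 5 has algebraic multiplicity 2; rank(A − 5I) = 1, so geometric multiplicity = 2.
Every eigenvalue has geometric = algebraic multiplicity, so A is diagonalizable.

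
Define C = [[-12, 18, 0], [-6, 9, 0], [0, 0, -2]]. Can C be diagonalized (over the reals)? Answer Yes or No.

Yes

Characteristic polynomial: p(s) = s^3 + 5s^2 + 6s = s(s + 2)(s + 3).
All 3 eigenvalues are distinct, so C is diagonalizable.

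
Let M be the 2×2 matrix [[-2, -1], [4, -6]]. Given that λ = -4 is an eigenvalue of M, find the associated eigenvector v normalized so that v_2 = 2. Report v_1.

1

M + 4I = [[2, -1], [4, -2]].
Solving (M + 4I)v = 0 gives the eigenspace spanned by (1, 2).
With v_2 = 2, v = (1, 2), so v_1 = 1.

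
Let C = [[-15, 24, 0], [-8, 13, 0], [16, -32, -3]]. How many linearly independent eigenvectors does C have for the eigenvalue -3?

C + 3I = [[-12, 24, 0], [-8, 16, 0], [16, -32, 0]].
This matrix has rank 1, so its null space has dimension 3 − 1 = 2.

2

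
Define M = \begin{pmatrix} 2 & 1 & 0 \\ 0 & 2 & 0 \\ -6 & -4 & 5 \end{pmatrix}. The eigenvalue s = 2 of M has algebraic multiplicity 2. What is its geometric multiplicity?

1

M − 2I = [[0, 1, 0], [0, 0, 0], [-6, -4, 3]].
This matrix has rank 2, so its null space has dimension 3 − 2 = 1.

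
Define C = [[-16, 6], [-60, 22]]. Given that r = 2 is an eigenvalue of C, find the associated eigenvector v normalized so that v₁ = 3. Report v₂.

9

C − 2I = [[-18, 6], [-60, 20]].
Solving (C − 2I)v = 0 gives the eigenspace spanned by (3, 9).
With v₁ = 3, v = (3, 9), so v₂ = 9.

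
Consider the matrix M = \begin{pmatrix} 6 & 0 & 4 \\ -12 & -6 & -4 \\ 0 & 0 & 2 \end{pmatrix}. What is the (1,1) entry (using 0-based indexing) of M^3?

-216

Characteristic polynomial: r^3 - 2r^2 - 36r + 72 = (r - 6)(r - 2)(r + 6), so the eigenvalues are -6, 2, 6.
r=6: eigenvector (1, -1, 0).
r=-6: eigenvector (0, 1, 0).
r=2: eigenvector (-1, 1, 1).
P = [[1, 0, -1], [-1, 1, 1], [0, 0, 1]], D = diag(6, -6, 2), P⁻¹ = [[1, 0, 1], [1, 1, 0], [0, 0, 1]].
M³ = P·diag(216, -216, 8)·P⁻¹ = [[216, 0, 208], [-432, -216, -208], [0, 0, 8]].
The requested entry is -216.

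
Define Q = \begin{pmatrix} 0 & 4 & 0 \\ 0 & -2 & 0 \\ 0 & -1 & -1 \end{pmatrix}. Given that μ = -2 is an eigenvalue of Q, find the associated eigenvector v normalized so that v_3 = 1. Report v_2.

Q + 2I = [[2, 4, 0], [0, 0, 0], [0, -1, 1]].
Solving (Q + 2I)v = 0 gives the eigenspace spanned by (-2, 1, 1).
With v_3 = 1, v = (-2, 1, 1), so v_2 = 1.

1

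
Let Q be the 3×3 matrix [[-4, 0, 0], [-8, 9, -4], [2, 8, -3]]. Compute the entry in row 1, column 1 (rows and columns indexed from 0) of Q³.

249

Characteristic polynomial: λ^3 - 2λ^2 - 19λ + 20 = (λ - 5)(λ - 1)(λ + 4), so the eigenvalues are -4, 1, 5.
λ=1: eigenvector (0, 1, 2).
λ=5: eigenvector (0, 1, 1).
λ=-4: eigenvector (1, 0, -2).
P = [[0, 0, 1], [1, 1, 0], [2, 1, -2]], D = diag(1, 5, -4), P⁻¹ = [[2, -1, 1], [-2, 2, -1], [1, 0, 0]].
Q³ = P·diag(1, 125, -64)·P⁻¹ = [[-64, 0, 0], [-248, 249, -124], [-118, 248, -123]].
The requested entry is 249.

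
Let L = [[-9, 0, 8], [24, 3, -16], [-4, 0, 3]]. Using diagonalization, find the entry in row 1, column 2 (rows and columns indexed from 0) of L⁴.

Characteristic polynomial: s^3 + 3s^2 - 13s - 15 = (s - 3)(s + 1)(s + 5), so the eigenvalues are -5, -1, 3.
s=-1: eigenvector (1, -2, 1).
s=3: eigenvector (0, 1, 0).
s=-5: eigenvector (-2, 4, -1).
P = [[1, 0, -2], [-2, 1, 4], [1, 0, -1]], D = diag(-1, 3, -5), P⁻¹ = [[-1, 0, 2], [2, 1, 0], [-1, 0, 1]].
L⁴ = P·diag(1, 81, 625)·P⁻¹ = [[1249, 0, -1248], [-2336, 81, 2496], [624, 0, -623]].
The requested entry is 2496.

2496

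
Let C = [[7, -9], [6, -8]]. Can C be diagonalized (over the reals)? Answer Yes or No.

Yes

Characteristic polynomial: p(λ) = λ^2 + λ - 2 = (λ - 1)(λ + 2).
All 2 eigenvalues are distinct, so C is diagonalizable.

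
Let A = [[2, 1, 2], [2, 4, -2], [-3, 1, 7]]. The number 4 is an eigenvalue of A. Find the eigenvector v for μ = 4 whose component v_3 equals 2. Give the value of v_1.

A − 4I = [[-2, 1, 2], [2, 0, -2], [-3, 1, 3]].
Solving (A − 4I)v = 0 gives the eigenspace spanned by (2, 0, 2).
With v_3 = 2, v = (2, 0, 2), so v_1 = 2.

2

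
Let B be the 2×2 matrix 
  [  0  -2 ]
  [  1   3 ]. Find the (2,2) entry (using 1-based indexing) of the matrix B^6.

127

Characteristic polynomial: λ^2 - 3λ + 2 = (λ - 2)(λ - 1), so the eigenvalues are 1, 2.
λ=1: eigenvector (2, -1).
λ=2: eigenvector (-1, 1).
P = [[2, -1], [-1, 1]], D = diag(1, 2), P⁻¹ = [[1, 1], [1, 2]].
B⁶ = P·diag(1, 64)·P⁻¹ = [[-62, -126], [63, 127]].
The requested entry is 127.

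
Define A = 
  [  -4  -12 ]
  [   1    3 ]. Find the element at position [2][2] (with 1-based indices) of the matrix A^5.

3

Characteristic polynomial: t^2 + t = t(t + 1), so the eigenvalues are -1, 0.
t=0: eigenvector (-3, 1).
t=-1: eigenvector (4, -1).
P = [[-3, 4], [1, -1]], D = diag(0, -1), P⁻¹ = [[1, 4], [1, 3]].
A⁵ = P·diag(0, -1)·P⁻¹ = [[-4, -12], [1, 3]].
The requested entry is 3.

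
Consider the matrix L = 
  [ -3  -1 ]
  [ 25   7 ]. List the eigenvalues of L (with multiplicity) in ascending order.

2, 2

Characteristic polynomial: p(t) = t^2 - 4t + 4 = (t - 2)^2.
Roots (with multiplicity): 2, 2.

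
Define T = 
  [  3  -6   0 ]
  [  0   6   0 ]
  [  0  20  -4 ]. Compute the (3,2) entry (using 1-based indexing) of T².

40

Characteristic polynomial: λ^3 - 5λ^2 - 18λ + 72 = (λ - 6)(λ - 3)(λ + 4), so the eigenvalues are -4, 3, 6.
λ=6: eigenvector (-2, 1, 2).
λ=3: eigenvector (1, 0, 0).
λ=-4: eigenvector (0, 0, 1).
P = [[-2, 1, 0], [1, 0, 0], [2, 0, 1]], D = diag(6, 3, -4), P⁻¹ = [[0, 1, 0], [1, 2, 0], [0, -2, 1]].
T² = P·diag(36, 9, 16)·P⁻¹ = [[9, -54, 0], [0, 36, 0], [0, 40, 16]].
The requested entry is 40.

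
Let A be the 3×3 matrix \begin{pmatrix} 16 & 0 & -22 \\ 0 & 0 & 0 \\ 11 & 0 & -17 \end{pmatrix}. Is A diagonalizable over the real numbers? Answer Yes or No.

Yes

Characteristic polynomial: p(r) = r^3 + r^2 - 30r = r(r - 5)(r + 6).
All 3 eigenvalues are distinct, so A is diagonalizable.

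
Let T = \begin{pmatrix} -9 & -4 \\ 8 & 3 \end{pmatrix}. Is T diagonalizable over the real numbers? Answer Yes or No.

Characteristic polynomial: p(r) = r^2 + 6r + 5 = (r + 1)(r + 5).
All 2 eigenvalues are distinct, so T is diagonalizable.

Yes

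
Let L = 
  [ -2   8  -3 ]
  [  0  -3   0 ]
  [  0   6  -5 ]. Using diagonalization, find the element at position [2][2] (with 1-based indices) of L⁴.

Characteristic polynomial: s^3 + 10s^2 + 31s + 30 = (s + 2)(s + 3)(s + 5), so the eigenvalues are -5, -3, -2.
s=-2: eigenvector (1, 0, 0).
s=-3: eigenvector (1, 1, 3).
s=-5: eigenvector (1, 0, 1).
P = [[1, 1, 1], [0, 1, 0], [0, 3, 1]], D = diag(-2, -3, -5), P⁻¹ = [[1, 2, -1], [0, 1, 0], [0, -3, 1]].
L⁴ = P·diag(16, 81, 625)·P⁻¹ = [[16, -1762, 609], [0, 81, 0], [0, -1632, 625]].
The requested entry is 81.

81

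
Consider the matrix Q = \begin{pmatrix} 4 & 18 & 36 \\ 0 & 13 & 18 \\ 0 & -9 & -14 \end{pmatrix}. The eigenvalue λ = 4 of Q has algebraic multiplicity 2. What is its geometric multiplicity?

2

Q − 4I = [[0, 18, 36], [0, 9, 18], [0, -9, -18]].
This matrix has rank 1, so its null space has dimension 3 − 1 = 2.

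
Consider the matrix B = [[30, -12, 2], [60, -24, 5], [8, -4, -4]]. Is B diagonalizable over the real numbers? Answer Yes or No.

No

Characteristic polynomial: p(μ) = μ^3 - 2μ^2 - 20μ - 24 = (μ - 6)(μ + 2)^2.
μ = -2 has algebraic multiplicity 2; rank(B + 2I) = 2, so geometric multiplicity = 1.
Geometric multiplicity < algebraic multiplicity, so B is not diagonalizable.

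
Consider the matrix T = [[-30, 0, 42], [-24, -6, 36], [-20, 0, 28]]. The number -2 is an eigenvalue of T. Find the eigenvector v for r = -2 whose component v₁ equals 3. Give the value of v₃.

2

T + 2I = [[-28, 0, 42], [-24, -4, 36], [-20, 0, 30]].
Solving (T + 2I)v = 0 gives the eigenspace spanned by (3, 0, 2).
With v₁ = 3, v = (3, 0, 2), so v₃ = 2.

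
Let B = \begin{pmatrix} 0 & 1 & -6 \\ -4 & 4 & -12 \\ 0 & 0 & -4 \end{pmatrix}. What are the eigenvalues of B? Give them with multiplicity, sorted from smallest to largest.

-4, 2, 2

Characteristic polynomial: p(r) = r^3 - 12r + 16 = (r - 2)^2(r + 4).
Roots (with multiplicity): -4, 2, 2.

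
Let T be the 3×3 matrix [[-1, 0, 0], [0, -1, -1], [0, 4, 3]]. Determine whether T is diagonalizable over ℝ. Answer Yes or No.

Characteristic polynomial: p(μ) = μ^3 - μ^2 - μ + 1 = (μ - 1)^2(μ + 1).
μ = 1 has algebraic multiplicity 2; rank(T − 1I) = 2, so geometric multiplicity = 1.
Geometric multiplicity < algebraic multiplicity, so T is not diagonalizable.

No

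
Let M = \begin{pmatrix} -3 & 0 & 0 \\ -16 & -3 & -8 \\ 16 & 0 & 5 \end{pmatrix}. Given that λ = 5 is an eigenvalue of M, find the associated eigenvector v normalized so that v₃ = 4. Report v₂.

M − 5I = [[-8, 0, 0], [-16, -8, -8], [16, 0, 0]].
Solving (M − 5I)v = 0 gives the eigenspace spanned by (0, -4, 4).
With v₃ = 4, v = (0, -4, 4), so v₂ = -4.

-4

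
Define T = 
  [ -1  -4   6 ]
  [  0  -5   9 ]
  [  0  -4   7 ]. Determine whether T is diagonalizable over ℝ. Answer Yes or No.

No

Characteristic polynomial: p(λ) = λ^3 - λ^2 - λ + 1 = (λ - 1)^2(λ + 1).
λ = 1 has algebraic multiplicity 2; rank(T − 1I) = 2, so geometric multiplicity = 1.
Geometric multiplicity < algebraic multiplicity, so T is not diagonalizable.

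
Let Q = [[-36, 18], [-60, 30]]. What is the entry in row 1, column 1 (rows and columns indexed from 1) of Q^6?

Characteristic polynomial: t^2 + 6t = t(t + 6), so the eigenvalues are -6, 0.
t=-6: eigenvector (-3, -5).
t=0: eigenvector (1, 2).
P = [[-3, 1], [-5, 2]], D = diag(-6, 0), P⁻¹ = [[-2, 1], [-5, 3]].
Q⁶ = P·diag(46656, 0)·P⁻¹ = [[279936, -139968], [466560, -233280]].
The requested entry is 279936.

279936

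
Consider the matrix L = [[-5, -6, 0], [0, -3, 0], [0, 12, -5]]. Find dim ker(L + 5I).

2

L + 5I = [[0, -6, 0], [0, 2, 0], [0, 12, 0]].
This matrix has rank 1, so its null space has dimension 3 − 1 = 2.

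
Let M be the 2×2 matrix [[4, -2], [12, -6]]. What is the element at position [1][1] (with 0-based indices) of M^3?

-24

Characteristic polynomial: t^2 + 2t = t(t + 2), so the eigenvalues are -2, 0.
t=-2: eigenvector (-1, -3).
t=0: eigenvector (-1, -2).
P = [[-1, -1], [-3, -2]], D = diag(-2, 0), P⁻¹ = [[2, -1], [-3, 1]].
M³ = P·diag(-8, 0)·P⁻¹ = [[16, -8], [48, -24]].
The requested entry is -24.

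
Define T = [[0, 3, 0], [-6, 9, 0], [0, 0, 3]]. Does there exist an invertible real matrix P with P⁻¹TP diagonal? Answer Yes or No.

Yes

Characteristic polynomial: p(r) = r^3 - 12r^2 + 45r - 54 = (r - 6)(r - 3)^2.
r = 3 has algebraic multiplicity 2; rank(T − 3I) = 1, so geometric multiplicity = 2.
Every eigenvalue has geometric = algebraic multiplicity, so T is diagonalizable.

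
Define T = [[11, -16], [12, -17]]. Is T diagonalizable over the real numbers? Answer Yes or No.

Yes

Characteristic polynomial: p(r) = r^2 + 6r + 5 = (r + 1)(r + 5).
All 2 eigenvalues are distinct, so T is diagonalizable.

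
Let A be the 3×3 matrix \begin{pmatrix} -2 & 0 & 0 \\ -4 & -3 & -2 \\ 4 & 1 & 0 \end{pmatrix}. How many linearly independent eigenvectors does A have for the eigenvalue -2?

A + 2I = [[0, 0, 0], [-4, -1, -2], [4, 1, 2]].
This matrix has rank 1, so its null space has dimension 3 − 1 = 2.

2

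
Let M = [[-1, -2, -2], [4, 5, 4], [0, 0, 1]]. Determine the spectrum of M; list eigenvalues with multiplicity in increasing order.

Characteristic polynomial: p(μ) = μ^3 - 5μ^2 + 7μ - 3 = (μ - 3)(μ - 1)^2.
Roots (with multiplicity): 1, 1, 3.

1, 1, 3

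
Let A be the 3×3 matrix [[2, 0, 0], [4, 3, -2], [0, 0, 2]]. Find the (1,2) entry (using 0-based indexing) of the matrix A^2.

-10

Characteristic polynomial: λ^3 - 7λ^2 + 16λ - 12 = (λ - 3)(λ - 2)^2, so the eigenvalues are 2, 2, 3.
λ=2: eigenvector (1, -4, 0).
λ=3: eigenvector (0, 1, 0).
λ=2: eigenvector (0, 2, 1).
P = [[1, 0, 0], [-4, 1, 2], [0, 0, 1]], D = diag(2, 3, 2), P⁻¹ = [[1, 0, 0], [4, 1, -2], [0, 0, 1]].
A² = P·diag(4, 9, 4)·P⁻¹ = [[4, 0, 0], [20, 9, -10], [0, 0, 4]].
The requested entry is -10.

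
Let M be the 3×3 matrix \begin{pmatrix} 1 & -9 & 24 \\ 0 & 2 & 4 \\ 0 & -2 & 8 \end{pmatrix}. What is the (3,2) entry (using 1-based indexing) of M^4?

Characteristic polynomial: λ^3 - 11λ^2 + 34λ - 24 = (λ - 6)(λ - 4)(λ - 1), so the eigenvalues are 1, 4, 6.
λ=1: eigenvector (1, 0, 0).
λ=6: eigenvector (-3, -1, -1).
λ=4: eigenvector (2, 2, 1).
P = [[1, -3, 2], [0, -1, 2], [0, -1, 1]], D = diag(1, 6, 4), P⁻¹ = [[1, 1, -4], [0, 1, -2], [0, 1, -1]].
M⁴ = P·diag(1, 1296, 256)·P⁻¹ = [[1, -3375, 7260], [0, -784, 2080], [0, -1040, 2336]].
The requested entry is -1040.

-1040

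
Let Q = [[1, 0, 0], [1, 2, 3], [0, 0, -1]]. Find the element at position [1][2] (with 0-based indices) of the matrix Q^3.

Characteristic polynomial: t^3 - 2t^2 - t + 2 = (t - 2)(t - 1)(t + 1), so the eigenvalues are -1, 1, 2.
t=-1: eigenvector (0, -1, 1).
t=2: eigenvector (0, 1, 0).
t=1: eigenvector (1, -1, 0).
P = [[0, 0, 1], [-1, 1, -1], [1, 0, 0]], D = diag(-1, 2, 1), P⁻¹ = [[0, 0, 1], [1, 1, 1], [1, 0, 0]].
Q³ = P·diag(-1, 8, 1)·P⁻¹ = [[1, 0, 0], [7, 8, 9], [0, 0, -1]].
The requested entry is 9.

9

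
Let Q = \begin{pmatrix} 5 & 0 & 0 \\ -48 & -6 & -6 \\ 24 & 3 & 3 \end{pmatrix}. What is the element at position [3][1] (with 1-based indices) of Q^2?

48

Characteristic polynomial: μ^3 - 2μ^2 - 15μ = μ(μ - 5)(μ + 3), so the eigenvalues are -3, 0, 5.
μ=0: eigenvector (0, -1, 1).
μ=5: eigenvector (1, -6, 3).
μ=-3: eigenvector (0, -2, 1).
P = [[0, 1, 0], [-1, -6, -2], [1, 3, 1]], D = diag(0, 5, -3), P⁻¹ = [[0, 1, 2], [1, 0, 0], [-3, -1, -1]].
Q² = P·diag(0, 25, 9)·P⁻¹ = [[25, 0, 0], [-96, 18, 18], [48, -9, -9]].
The requested entry is 48.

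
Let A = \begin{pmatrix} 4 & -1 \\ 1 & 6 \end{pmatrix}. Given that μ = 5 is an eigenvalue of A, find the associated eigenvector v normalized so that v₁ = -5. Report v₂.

5

A − 5I = [[-1, -1], [1, 1]].
Solving (A − 5I)v = 0 gives the eigenspace spanned by (-5, 5).
With v₁ = -5, v = (-5, 5), so v₂ = 5.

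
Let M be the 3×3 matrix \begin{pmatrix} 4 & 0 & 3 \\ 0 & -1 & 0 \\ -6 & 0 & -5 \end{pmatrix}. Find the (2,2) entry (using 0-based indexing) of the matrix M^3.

Characteristic polynomial: t^3 + 2t^2 - t - 2 = (t - 1)(t + 1)(t + 2), so the eigenvalues are -2, -1, 1.
t=-2: eigenvector (-1, 0, 2).
t=-1: eigenvector (0, 1, 0).
t=1: eigenvector (-1, 0, 1).
P = [[-1, 0, -1], [0, 1, 0], [2, 0, 1]], D = diag(-2, -1, 1), P⁻¹ = [[1, 0, 1], [0, 1, 0], [-2, 0, -1]].
M³ = P·diag(-8, -1, 1)·P⁻¹ = [[10, 0, 9], [0, -1, 0], [-18, 0, -17]].
The requested entry is -17.

-17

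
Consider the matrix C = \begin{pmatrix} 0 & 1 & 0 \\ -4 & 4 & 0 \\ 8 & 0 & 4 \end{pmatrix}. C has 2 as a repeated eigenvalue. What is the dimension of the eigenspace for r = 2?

C − 2I = [[-2, 1, 0], [-4, 2, 0], [8, 0, 2]].
This matrix has rank 2, so its null space has dimension 3 − 2 = 1.

1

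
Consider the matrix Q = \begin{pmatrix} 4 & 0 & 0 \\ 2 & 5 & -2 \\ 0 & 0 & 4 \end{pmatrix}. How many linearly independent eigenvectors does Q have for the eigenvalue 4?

Q − 4I = [[0, 0, 0], [2, 1, -2], [0, 0, 0]].
This matrix has rank 1, so its null space has dimension 3 − 1 = 2.

2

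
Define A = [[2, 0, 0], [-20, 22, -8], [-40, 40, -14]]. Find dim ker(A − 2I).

2

A − 2I = [[0, 0, 0], [-20, 20, -8], [-40, 40, -16]].
This matrix has rank 1, so its null space has dimension 3 − 1 = 2.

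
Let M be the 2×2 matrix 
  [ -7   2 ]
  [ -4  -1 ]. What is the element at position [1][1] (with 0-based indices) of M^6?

-14167

Characteristic polynomial: μ^2 + 8μ + 15 = (μ + 3)(μ + 5), so the eigenvalues are -5, -3.
μ=-5: eigenvector (1, 1).
μ=-3: eigenvector (1, 2).
P = [[1, 1], [1, 2]], D = diag(-5, -3), P⁻¹ = [[2, -1], [-1, 1]].
M⁶ = P·diag(15625, 729)·P⁻¹ = [[30521, -14896], [29792, -14167]].
The requested entry is -14167.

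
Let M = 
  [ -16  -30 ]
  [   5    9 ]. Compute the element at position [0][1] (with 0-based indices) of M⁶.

Characteristic polynomial: r^2 + 7r + 6 = (r + 1)(r + 6), so the eigenvalues are -6, -1.
r=-1: eigenvector (-2, 1).
r=-6: eigenvector (3, -1).
P = [[-2, 3], [1, -1]], D = diag(-1, -6), P⁻¹ = [[1, 3], [1, 2]].
M⁶ = P·diag(1, 46656)·P⁻¹ = [[139966, 279930], [-46655, -93309]].
The requested entry is 279930.

279930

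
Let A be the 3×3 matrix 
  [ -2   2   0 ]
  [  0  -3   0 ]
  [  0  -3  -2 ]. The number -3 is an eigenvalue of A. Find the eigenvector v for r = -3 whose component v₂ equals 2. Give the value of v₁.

-4

A + 3I = [[1, 2, 0], [0, 0, 0], [0, -3, 1]].
Solving (A + 3I)v = 0 gives the eigenspace spanned by (-4, 2, 6).
With v₂ = 2, v = (-4, 2, 6), so v₁ = -4.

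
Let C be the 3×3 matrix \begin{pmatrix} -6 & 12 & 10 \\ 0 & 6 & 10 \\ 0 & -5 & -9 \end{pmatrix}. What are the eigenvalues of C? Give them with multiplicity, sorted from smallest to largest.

-6, -4, 1

Characteristic polynomial: p(λ) = λ^3 + 9λ^2 + 14λ - 24 = (λ - 1)(λ + 4)(λ + 6).
Roots (with multiplicity): -6, -4, 1.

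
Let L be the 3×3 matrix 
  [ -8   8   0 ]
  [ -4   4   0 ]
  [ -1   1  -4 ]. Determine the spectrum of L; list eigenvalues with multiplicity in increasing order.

Characteristic polynomial: p(μ) = μ^3 + 8μ^2 + 16μ = μ(μ + 4)^2.
Roots (with multiplicity): -4, -4, 0.

-4, -4, 0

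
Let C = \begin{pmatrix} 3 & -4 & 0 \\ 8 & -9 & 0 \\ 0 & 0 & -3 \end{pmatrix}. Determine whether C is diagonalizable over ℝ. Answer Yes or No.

Yes

Characteristic polynomial: p(s) = s^3 + 9s^2 + 23s + 15 = (s + 1)(s + 3)(s + 5).
All 3 eigenvalues are distinct, so C is diagonalizable.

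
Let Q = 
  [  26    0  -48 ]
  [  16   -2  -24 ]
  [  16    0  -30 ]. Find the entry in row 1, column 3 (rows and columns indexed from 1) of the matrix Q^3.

-1344

Characteristic polynomial: μ^3 + 6μ^2 - 4μ - 24 = (μ - 2)(μ + 2)(μ + 6), so the eigenvalues are -6, -2, 2.
μ=2: eigenvector (2, 2, 1).
μ=-2: eigenvector (0, 1, 0).
μ=-6: eigenvector (3, 0, 2).
P = [[2, 0, 3], [2, 1, 0], [1, 0, 2]], D = diag(2, -2, -6), P⁻¹ = [[2, 0, -3], [-4, 1, 6], [-1, 0, 2]].
Q³ = P·diag(8, -8, -216)·P⁻¹ = [[680, 0, -1344], [64, -8, -96], [448, 0, -888]].
The requested entry is -1344.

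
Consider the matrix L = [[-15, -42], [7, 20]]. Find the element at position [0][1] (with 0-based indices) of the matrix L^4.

-7770

Characteristic polynomial: r^2 - 5r - 6 = (r - 6)(r + 1), so the eigenvalues are -1, 6.
r=-1: eigenvector (-3, 1).
r=6: eigenvector (-2, 1).
P = [[-3, -2], [1, 1]], D = diag(-1, 6), P⁻¹ = [[-1, -2], [1, 3]].
L⁴ = P·diag(1, 1296)·P⁻¹ = [[-2589, -7770], [1295, 3886]].
The requested entry is -7770.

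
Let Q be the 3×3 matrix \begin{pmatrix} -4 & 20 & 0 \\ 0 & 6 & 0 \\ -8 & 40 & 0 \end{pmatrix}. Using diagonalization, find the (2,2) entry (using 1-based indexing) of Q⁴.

Characteristic polynomial: λ^3 - 2λ^2 - 24λ = λ(λ - 6)(λ + 4), so the eigenvalues are -4, 0, 6.
λ=0: eigenvector (0, 0, 1).
λ=6: eigenvector (2, 1, 4).
λ=-4: eigenvector (1, 0, 2).
P = [[0, 2, 1], [0, 1, 0], [1, 4, 2]], D = diag(0, 6, -4), P⁻¹ = [[-2, 0, 1], [0, 1, 0], [1, -2, 0]].
Q⁴ = P·diag(0, 1296, 256)·P⁻¹ = [[256, 2080, 0], [0, 1296, 0], [512, 4160, 0]].
The requested entry is 1296.

1296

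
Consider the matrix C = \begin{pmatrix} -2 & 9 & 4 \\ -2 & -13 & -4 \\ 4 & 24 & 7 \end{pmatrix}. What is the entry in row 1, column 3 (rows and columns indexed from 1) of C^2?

Characteristic polynomial: μ^3 + 8μ^2 + 19μ + 12 = (μ + 1)(μ + 3)(μ + 4), so the eigenvalues are -4, -3, -1.
μ=-4: eigenvector (-1, 2, -4).
μ=-3: eigenvector (1, -1, 2).
μ=-1: eigenvector (2, -2, 5).
P = [[-1, 1, 2], [2, -1, -2], [-4, 2, 5]], D = diag(-4, -3, -1), P⁻¹ = [[1, 1, 0], [2, -3, -2], [0, 2, 1]].
C² = P·diag(16, 9, 1)·P⁻¹ = [[2, -39, -16], [14, 55, 16], [-28, -108, -31]].
The requested entry is -16.

-16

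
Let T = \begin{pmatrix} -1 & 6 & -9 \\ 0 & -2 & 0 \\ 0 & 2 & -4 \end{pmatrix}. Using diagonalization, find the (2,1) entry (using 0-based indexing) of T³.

Characteristic polynomial: λ^3 + 7λ^2 + 14λ + 8 = (λ + 1)(λ + 2)(λ + 4), so the eigenvalues are -4, -2, -1.
λ=-1: eigenvector (1, 0, 0).
λ=-2: eigenvector (3, 1, 1).
λ=-4: eigenvector (3, 0, 1).
P = [[1, 3, 3], [0, 1, 0], [0, 1, 1]], D = diag(-1, -2, -4), P⁻¹ = [[1, 0, -3], [0, 1, 0], [0, -1, 1]].
T³ = P·diag(-1, -8, -64)·P⁻¹ = [[-1, 168, -189], [0, -8, 0], [0, 56, -64]].
The requested entry is 56.

56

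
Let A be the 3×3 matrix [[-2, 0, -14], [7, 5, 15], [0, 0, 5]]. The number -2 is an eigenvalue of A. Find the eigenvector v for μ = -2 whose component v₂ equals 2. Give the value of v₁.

A + 2I = [[0, 0, -14], [7, 7, 15], [0, 0, 7]].
Solving (A + 2I)v = 0 gives the eigenspace spanned by (-2, 2, 0).
With v₂ = 2, v = (-2, 2, 0), so v₁ = -2.

-2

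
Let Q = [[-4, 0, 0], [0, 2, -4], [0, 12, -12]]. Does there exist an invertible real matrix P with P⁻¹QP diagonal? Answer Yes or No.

Characteristic polynomial: p(r) = r^3 + 14r^2 + 64r + 96 = (r + 4)^2(r + 6).
r = -4 has algebraic multiplicity 2; rank(Q + 4I) = 1, so geometric multiplicity = 2.
Every eigenvalue has geometric = algebraic multiplicity, so Q is diagonalizable.

Yes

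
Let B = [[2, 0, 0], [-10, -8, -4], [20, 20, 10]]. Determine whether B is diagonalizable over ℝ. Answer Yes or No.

Characteristic polynomial: p(s) = s^3 - 4s^2 + 4s = s(s - 2)^2.
s = 2 has algebraic multiplicity 2; rank(B − 2I) = 1, so geometric multiplicity = 2.
Every eigenvalue has geometric = algebraic multiplicity, so B is diagonalizable.

Yes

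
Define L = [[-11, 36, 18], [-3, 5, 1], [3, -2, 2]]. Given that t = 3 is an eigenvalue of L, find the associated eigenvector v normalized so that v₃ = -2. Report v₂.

1

L − 3I = [[-14, 36, 18], [-3, 2, 1], [3, -2, -1]].
Solving (L − 3I)v = 0 gives the eigenspace spanned by (0, 1, -2).
With v₃ = -2, v = (0, 1, -2), so v₂ = 1.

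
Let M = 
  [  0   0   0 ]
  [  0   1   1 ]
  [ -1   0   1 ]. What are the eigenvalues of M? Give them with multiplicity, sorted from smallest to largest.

0, 1, 1

Characteristic polynomial: p(μ) = μ^3 - 2μ^2 + μ = μ(μ - 1)^2.
Roots (with multiplicity): 0, 1, 1.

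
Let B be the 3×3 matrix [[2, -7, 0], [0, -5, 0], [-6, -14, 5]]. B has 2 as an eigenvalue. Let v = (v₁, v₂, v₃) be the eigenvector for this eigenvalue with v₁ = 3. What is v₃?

B − 2I = [[0, -7, 0], [0, -7, 0], [-6, -14, 3]].
Solving (B − 2I)v = 0 gives the eigenspace spanned by (3, 0, 6).
With v₁ = 3, v = (3, 0, 6), so v₃ = 6.

6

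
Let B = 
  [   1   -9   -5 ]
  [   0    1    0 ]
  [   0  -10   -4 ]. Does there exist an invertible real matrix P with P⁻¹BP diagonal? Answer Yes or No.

No

Characteristic polynomial: p(t) = t^3 + 2t^2 - 7t + 4 = (t - 1)^2(t + 4).
t = 1 has algebraic multiplicity 2; rank(B − 1I) = 2, so geometric multiplicity = 1.
Geometric multiplicity < algebraic multiplicity, so B is not diagonalizable.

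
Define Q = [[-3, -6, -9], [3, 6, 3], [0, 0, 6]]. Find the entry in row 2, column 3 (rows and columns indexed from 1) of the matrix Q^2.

9

Characteristic polynomial: μ^3 - 9μ^2 + 18μ = μ(μ - 6)(μ - 3), so the eigenvalues are 0, 3, 6.
μ=3: eigenvector (1, -1, 0).
μ=0: eigenvector (2, -1, 0).
μ=6: eigenvector (-1, 0, 1).
P = [[1, 2, -1], [-1, -1, 0], [0, 0, 1]], D = diag(3, 0, 6), P⁻¹ = [[-1, -2, -1], [1, 1, 1], [0, 0, 1]].
Q² = P·diag(9, 0, 36)·P⁻¹ = [[-9, -18, -45], [9, 18, 9], [0, 0, 36]].
The requested entry is 9.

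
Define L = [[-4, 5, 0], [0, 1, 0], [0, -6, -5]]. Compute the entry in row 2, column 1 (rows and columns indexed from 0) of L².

24

Characteristic polynomial: λ^3 + 8λ^2 + 11λ - 20 = (λ - 1)(λ + 4)(λ + 5), so the eigenvalues are -5, -4, 1.
λ=-4: eigenvector (1, 0, 0).
λ=1: eigenvector (1, 1, -1).
λ=-5: eigenvector (0, 0, 1).
P = [[1, 1, 0], [0, 1, 0], [0, -1, 1]], D = diag(-4, 1, -5), P⁻¹ = [[1, -1, 0], [0, 1, 0], [0, 1, 1]].
L² = P·diag(16, 1, 25)·P⁻¹ = [[16, -15, 0], [0, 1, 0], [0, 24, 25]].
The requested entry is 24.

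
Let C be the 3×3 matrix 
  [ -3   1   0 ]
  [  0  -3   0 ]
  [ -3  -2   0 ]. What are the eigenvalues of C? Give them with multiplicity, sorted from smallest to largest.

Characteristic polynomial: p(r) = r^3 + 6r^2 + 9r = r(r + 3)^2.
Roots (with multiplicity): -3, -3, 0.

-3, -3, 0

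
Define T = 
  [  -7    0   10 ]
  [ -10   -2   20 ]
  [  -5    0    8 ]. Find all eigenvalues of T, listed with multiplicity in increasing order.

Characteristic polynomial: p(μ) = μ^3 + μ^2 - 8μ - 12 = (μ - 3)(μ + 2)^2.
Roots (with multiplicity): -2, -2, 3.

-2, -2, 3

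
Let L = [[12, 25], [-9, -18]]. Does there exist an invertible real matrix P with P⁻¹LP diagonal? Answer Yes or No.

Characteristic polynomial: p(r) = r^2 + 6r + 9 = (r + 3)^2.
r = -3 has algebraic multiplicity 2; rank(L + 3I) = 1, so geometric multiplicity = 1.
Geometric multiplicity < algebraic multiplicity, so L is not diagonalizable.

No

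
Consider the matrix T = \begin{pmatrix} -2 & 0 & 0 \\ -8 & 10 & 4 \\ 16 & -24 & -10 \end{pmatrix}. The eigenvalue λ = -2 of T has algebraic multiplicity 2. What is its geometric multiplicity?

T + 2I = [[0, 0, 0], [-8, 12, 4], [16, -24, -8]].
This matrix has rank 1, so its null space has dimension 3 − 1 = 2.

2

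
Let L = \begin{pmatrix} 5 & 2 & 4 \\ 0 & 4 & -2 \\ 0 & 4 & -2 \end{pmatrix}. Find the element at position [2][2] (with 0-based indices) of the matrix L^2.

Characteristic polynomial: s^3 - 7s^2 + 10s = s(s - 5)(s - 2), so the eigenvalues are 0, 2, 5.
s=5: eigenvector (1, 0, 0).
s=0: eigenvector (2, -1, -2).
s=2: eigenvector (-2, 1, 1).
P = [[1, 2, -2], [0, -1, 1], [0, -2, 1]], D = diag(5, 0, 2), P⁻¹ = [[1, 2, 0], [0, 1, -1], [0, 2, -1]].
L² = P·diag(25, 0, 4)·P⁻¹ = [[25, 34, 8], [0, 8, -4], [0, 8, -4]].
The requested entry is -4.

-4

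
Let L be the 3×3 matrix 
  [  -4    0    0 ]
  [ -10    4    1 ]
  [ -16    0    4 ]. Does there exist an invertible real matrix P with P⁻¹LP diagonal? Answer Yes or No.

Characteristic polynomial: p(r) = r^3 - 4r^2 - 16r + 64 = (r - 4)^2(r + 4).
r = 4 has algebraic multiplicity 2; rank(L − 4I) = 2, so geometric multiplicity = 1.
Geometric multiplicity < algebraic multiplicity, so L is not diagonalizable.

No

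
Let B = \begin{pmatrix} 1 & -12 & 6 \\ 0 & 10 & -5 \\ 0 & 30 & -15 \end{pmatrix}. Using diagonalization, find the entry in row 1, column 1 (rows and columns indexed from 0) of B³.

250

Characteristic polynomial: t^3 + 4t^2 - 5t = t(t - 1)(t + 5), so the eigenvalues are -5, 0, 1.
t=1: eigenvector (1, 0, 0).
t=0: eigenvector (0, 1, 2).
t=-5: eigenvector (-1, 1, 3).
P = [[1, 0, -1], [0, 1, 1], [0, 2, 3]], D = diag(1, 0, -5), P⁻¹ = [[1, -2, 1], [0, 3, -1], [0, -2, 1]].
B³ = P·diag(1, 0, -125)·P⁻¹ = [[1, -252, 126], [0, 250, -125], [0, 750, -375]].
The requested entry is 250.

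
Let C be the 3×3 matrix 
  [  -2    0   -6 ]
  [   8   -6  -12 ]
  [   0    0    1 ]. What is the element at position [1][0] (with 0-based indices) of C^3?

416

Characteristic polynomial: r^3 + 7r^2 + 4r - 12 = (r - 1)(r + 2)(r + 6), so the eigenvalues are -6, -2, 1.
r=-2: eigenvector (1, 2, 0).
r=-6: eigenvector (0, 1, 0).
r=1: eigenvector (-2, -4, 1).
P = [[1, 0, -2], [2, 1, -4], [0, 0, 1]], D = diag(-2, -6, 1), P⁻¹ = [[1, 0, 2], [-2, 1, 0], [0, 0, 1]].
C³ = P·diag(-8, -216, 1)·P⁻¹ = [[-8, 0, -18], [416, -216, -36], [0, 0, 1]].
The requested entry is 416.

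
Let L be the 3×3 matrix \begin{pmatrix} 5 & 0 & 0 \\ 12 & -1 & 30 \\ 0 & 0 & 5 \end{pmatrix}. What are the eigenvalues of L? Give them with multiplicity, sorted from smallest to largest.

Characteristic polynomial: p(r) = r^3 - 9r^2 + 15r + 25 = (r - 5)^2(r + 1).
Roots (with multiplicity): -1, 5, 5.

-1, 5, 5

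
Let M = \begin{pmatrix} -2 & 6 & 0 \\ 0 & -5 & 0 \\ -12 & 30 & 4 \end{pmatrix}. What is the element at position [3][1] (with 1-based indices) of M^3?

-144

Characteristic polynomial: λ^3 + 3λ^2 - 18λ - 40 = (λ - 4)(λ + 2)(λ + 5), so the eigenvalues are -5, -2, 4.
λ=-2: eigenvector (1, 0, 2).
λ=-5: eigenvector (-2, 1, -6).
λ=4: eigenvector (0, 0, 1).
P = [[1, -2, 0], [0, 1, 0], [2, -6, 1]], D = diag(-2, -5, 4), P⁻¹ = [[1, 2, 0], [0, 1, 0], [-2, 2, 1]].
M³ = P·diag(-8, -125, 64)·P⁻¹ = [[-8, 234, 0], [0, -125, 0], [-144, 846, 64]].
The requested entry is -144.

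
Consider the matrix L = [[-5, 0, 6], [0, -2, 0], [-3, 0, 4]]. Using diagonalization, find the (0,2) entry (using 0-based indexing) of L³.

18

Characteristic polynomial: λ^3 + 3λ^2 - 4 = (λ - 1)(λ + 2)^2, so the eigenvalues are -2, -2, 1.
λ=-2: eigenvector (0, 1, 0).
λ=1: eigenvector (-1, 0, -1).
λ=-2: eigenvector (2, 1, 1).
P = [[0, -1, 2], [1, 0, 1], [0, -1, 1]], D = diag(-2, 1, -2), P⁻¹ = [[-1, 1, 1], [1, 0, -2], [1, 0, -1]].
L³ = P·diag(-8, 1, -8)·P⁻¹ = [[-17, 0, 18], [0, -8, 0], [-9, 0, 10]].
The requested entry is 18.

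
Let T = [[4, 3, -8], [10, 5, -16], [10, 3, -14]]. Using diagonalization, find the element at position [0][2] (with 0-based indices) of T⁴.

1280

Characteristic polynomial: μ^3 + 5μ^2 - 8μ - 12 = (μ - 2)(μ + 1)(μ + 6), so the eigenvalues are -6, -1, 2.
μ=-1: eigenvector (1, 1, 1).
μ=2: eigenvector (1, 2, 1).
μ=-6: eigenvector (1, 2, 2).
P = [[1, 1, 1], [1, 2, 2], [1, 1, 2]], D = diag(-1, 2, -6), P⁻¹ = [[2, -1, 0], [0, 1, -1], [-1, 0, 1]].
T⁴ = P·diag(1, 16, 1296)·P⁻¹ = [[-1294, 15, 1280], [-2590, 31, 2560], [-2590, 15, 2576]].
The requested entry is 1280.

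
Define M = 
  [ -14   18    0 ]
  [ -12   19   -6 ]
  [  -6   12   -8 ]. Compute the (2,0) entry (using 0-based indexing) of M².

Characteristic polynomial: λ^3 + 3λ^2 - 18λ - 40 = (λ - 4)(λ + 2)(λ + 5), so the eigenvalues are -5, -2, 4.
λ=-2: eigenvector (3, 2, 1).
λ=-5: eigenvector (2, 1, 0).
λ=4: eigenvector (2, 2, 1).
P = [[3, 2, 2], [2, 1, 2], [1, 0, 1]], D = diag(-2, -5, 4), P⁻¹ = [[1, -2, 2], [0, 1, -2], [-1, 2, -1]].
M² = P·diag(4, 25, 16)·P⁻¹ = [[-20, 90, -108], [-24, 73, -66], [-12, 24, -8]].
The requested entry is -12.

-12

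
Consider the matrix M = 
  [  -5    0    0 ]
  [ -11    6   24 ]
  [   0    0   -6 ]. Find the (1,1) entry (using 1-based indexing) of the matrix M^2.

Characteristic polynomial: s^3 + 5s^2 - 36s - 180 = (s - 6)(s + 5)(s + 6), so the eigenvalues are -6, -5, 6.
s=6: eigenvector (0, 1, 0).
s=-5: eigenvector (1, 1, 0).
s=-6: eigenvector (0, -2, 1).
P = [[0, 1, 0], [1, 1, -2], [0, 0, 1]], D = diag(6, -5, -6), P⁻¹ = [[-1, 1, 2], [1, 0, 0], [0, 0, 1]].
M² = P·diag(36, 25, 36)·P⁻¹ = [[25, 0, 0], [-11, 36, 0], [0, 0, 36]].
The requested entry is 25.

25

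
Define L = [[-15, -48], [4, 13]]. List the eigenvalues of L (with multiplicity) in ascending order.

-3, 1

Characteristic polynomial: p(s) = s^2 + 2s - 3 = (s - 1)(s + 3).
Roots (with multiplicity): -3, 1.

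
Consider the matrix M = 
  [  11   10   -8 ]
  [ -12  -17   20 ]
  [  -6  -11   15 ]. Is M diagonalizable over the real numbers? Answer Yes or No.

Characteristic polynomial: p(r) = r^3 - 9r^2 + 15r + 25 = (r - 5)^2(r + 1).
r = 5 has algebraic multiplicity 2; rank(M − 5I) = 2, so geometric multiplicity = 1.
Geometric multiplicity < algebraic multiplicity, so M is not diagonalizable.

No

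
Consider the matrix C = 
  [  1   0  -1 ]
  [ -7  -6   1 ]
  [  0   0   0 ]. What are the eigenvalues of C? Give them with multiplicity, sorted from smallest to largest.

Characteristic polynomial: p(λ) = λ^3 + 5λ^2 - 6λ = λ(λ - 1)(λ + 6).
Roots (with multiplicity): -6, 0, 1.

-6, 0, 1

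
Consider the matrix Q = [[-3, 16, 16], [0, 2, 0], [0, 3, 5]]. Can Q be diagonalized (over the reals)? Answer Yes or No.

Characteristic polynomial: p(t) = t^3 - 4t^2 - 11t + 30 = (t - 5)(t - 2)(t + 3).
All 3 eigenvalues are distinct, so Q is diagonalizable.

Yes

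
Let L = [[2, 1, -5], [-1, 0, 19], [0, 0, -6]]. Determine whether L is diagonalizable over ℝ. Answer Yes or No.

No

Characteristic polynomial: p(s) = s^3 + 4s^2 - 11s + 6 = (s - 1)^2(s + 6).
s = 1 has algebraic multiplicity 2; rank(L − 1I) = 2, so geometric multiplicity = 1.
Geometric multiplicity < algebraic multiplicity, so L is not diagonalizable.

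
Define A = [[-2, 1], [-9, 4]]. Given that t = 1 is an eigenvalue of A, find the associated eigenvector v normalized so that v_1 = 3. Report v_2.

A − 1I = [[-3, 1], [-9, 3]].
Solving (A − 1I)v = 0 gives the eigenspace spanned by (3, 9).
With v_1 = 3, v = (3, 9), so v_2 = 9.

9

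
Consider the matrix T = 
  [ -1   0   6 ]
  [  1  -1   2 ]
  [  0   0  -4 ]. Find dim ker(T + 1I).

1

T + 1I = [[0, 0, 6], [1, 0, 2], [0, 0, -3]].
This matrix has rank 2, so its null space has dimension 3 − 2 = 1.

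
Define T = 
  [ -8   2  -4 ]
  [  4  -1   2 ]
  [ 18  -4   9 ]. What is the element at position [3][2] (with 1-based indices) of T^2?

4

Characteristic polynomial: s^3 - s = s(s - 1)(s + 1), so the eigenvalues are -1, 0, 1.
s=1: eigenvector (-2, 1, 5).
s=-1: eigenvector (-2, 1, 4).
s=0: eigenvector (1, 0, -2).
P = [[-2, -2, 1], [1, 1, 0], [5, 4, -2]], D = diag(1, -1, 0), P⁻¹ = [[2, 0, 1], [-2, 1, -1], [1, 2, 0]].
T² = P·diag(1, 1, 0)·P⁻¹ = [[0, -2, 0], [0, 1, 0], [2, 4, 1]].
The requested entry is 4.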